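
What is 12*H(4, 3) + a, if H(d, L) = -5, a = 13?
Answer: -47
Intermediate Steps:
12*H(4, 3) + a = 12*(-5) + 13 = -60 + 13 = -47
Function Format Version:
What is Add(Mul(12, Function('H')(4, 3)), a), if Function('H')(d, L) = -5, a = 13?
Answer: -47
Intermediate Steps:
Add(Mul(12, Function('H')(4, 3)), a) = Add(Mul(12, -5), 13) = Add(-60, 13) = -47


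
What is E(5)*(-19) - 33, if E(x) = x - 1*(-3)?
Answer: -185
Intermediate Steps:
E(x) = 3 + x (E(x) = x + 3 = 3 + x)
E(5)*(-19) - 33 = (3 + 5)*(-19) - 33 = 8*(-19) - 33 = -152 - 33 = -185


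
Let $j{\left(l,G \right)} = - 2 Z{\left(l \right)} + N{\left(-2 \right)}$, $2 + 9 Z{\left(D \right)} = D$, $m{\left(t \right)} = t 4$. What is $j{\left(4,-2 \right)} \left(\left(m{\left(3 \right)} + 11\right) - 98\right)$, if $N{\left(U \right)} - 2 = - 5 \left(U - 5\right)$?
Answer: $- \frac{8225}{3} \approx -2741.7$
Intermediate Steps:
$m{\left(t \right)} = 4 t$
$Z{\left(D \right)} = - \frac{2}{9} + \frac{D}{9}$
$N{\left(U \right)} = 27 - 5 U$ ($N{\left(U \right)} = 2 - 5 \left(U - 5\right) = 2 - 5 \left(-5 + U\right) = 2 - \left(-25 + 5 U\right) = 27 - 5 U$)
$j{\left(l,G \right)} = \frac{337}{9} - \frac{2 l}{9}$ ($j{\left(l,G \right)} = - 2 \left(- \frac{2}{9} + \frac{l}{9}\right) + \left(27 - -10\right) = \left(\frac{4}{9} - \frac{2 l}{9}\right) + \left(27 + 10\right) = \left(\frac{4}{9} - \frac{2 l}{9}\right) + 37 = \frac{337}{9} - \frac{2 l}{9}$)
$j{\left(4,-2 \right)} \left(\left(m{\left(3 \right)} + 11\right) - 98\right) = \left(\frac{337}{9} - \frac{8}{9}\right) \left(\left(4 \cdot 3 + 11\right) - 98\right) = \left(\frac{337}{9} - \frac{8}{9}\right) \left(\left(12 + 11\right) - 98\right) = \frac{329 \left(23 - 98\right)}{9} = \frac{329}{9} \left(-75\right) = - \frac{8225}{3}$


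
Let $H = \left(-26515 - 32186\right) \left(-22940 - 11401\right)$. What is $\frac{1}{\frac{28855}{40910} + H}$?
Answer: $\frac{8182}{16493693223233} \approx 4.9607 \cdot 10^{-10}$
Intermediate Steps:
$H = 2015851041$ ($H = \left(-58701\right) \left(-34341\right) = 2015851041$)
$\frac{1}{\frac{28855}{40910} + H} = \frac{1}{\frac{28855}{40910} + 2015851041} = \frac{1}{28855 \cdot \frac{1}{40910} + 2015851041} = \frac{1}{\frac{5771}{8182} + 2015851041} = \frac{1}{\frac{16493693223233}{8182}} = \frac{8182}{16493693223233}$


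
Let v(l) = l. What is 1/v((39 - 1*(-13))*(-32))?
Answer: -1/1664 ≈ -0.00060096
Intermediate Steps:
1/v((39 - 1*(-13))*(-32)) = 1/((39 - 1*(-13))*(-32)) = 1/((39 + 13)*(-32)) = 1/(52*(-32)) = 1/(-1664) = -1/1664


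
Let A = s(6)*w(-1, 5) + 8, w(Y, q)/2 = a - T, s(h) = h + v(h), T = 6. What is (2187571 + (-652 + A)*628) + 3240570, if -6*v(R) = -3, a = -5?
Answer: 4933905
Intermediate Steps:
v(R) = 1/2 (v(R) = -1/6*(-3) = 1/2)
s(h) = 1/2 + h (s(h) = h + 1/2 = 1/2 + h)
w(Y, q) = -22 (w(Y, q) = 2*(-5 - 1*6) = 2*(-5 - 6) = 2*(-11) = -22)
A = -135 (A = (1/2 + 6)*(-22) + 8 = (13/2)*(-22) + 8 = -143 + 8 = -135)
(2187571 + (-652 + A)*628) + 3240570 = (2187571 + (-652 - 135)*628) + 3240570 = (2187571 - 787*628) + 3240570 = (2187571 - 494236) + 3240570 = 1693335 + 3240570 = 4933905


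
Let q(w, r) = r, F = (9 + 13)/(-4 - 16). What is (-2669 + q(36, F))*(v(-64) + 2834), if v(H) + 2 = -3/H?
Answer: -4839582951/640 ≈ -7.5618e+6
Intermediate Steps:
v(H) = -2 - 3/H
F = -11/10 (F = 22/(-20) = 22*(-1/20) = -11/10 ≈ -1.1000)
(-2669 + q(36, F))*(v(-64) + 2834) = (-2669 - 11/10)*((-2 - 3/(-64)) + 2834) = -26701*((-2 - 3*(-1/64)) + 2834)/10 = -26701*((-2 + 3/64) + 2834)/10 = -26701*(-125/64 + 2834)/10 = -26701/10*181251/64 = -4839582951/640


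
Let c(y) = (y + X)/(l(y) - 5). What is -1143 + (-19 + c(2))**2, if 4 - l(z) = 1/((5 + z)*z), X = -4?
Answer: -191126/225 ≈ -849.45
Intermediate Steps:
l(z) = 4 - 1/(z*(5 + z)) (l(z) = 4 - 1/((5 + z)*z) = 4 - 1/(z*(5 + z)))
c(y) = (-4 + y)/(-5 + (-1 + 4*y**2 + 20*y)/(y*(5 + y))) (c(y) = (y - 4)/((-1 + 4*y**2 + 20*y)/(y*(5 + y)) - 5) = (-4 + y)/(-5 + (-1 + 4*y**2 + 20*y)/(y*(5 + y))))
-1143 + (-19 + c(2))**2 = -1143 + (-19 + 2*(20 - 1*2 - 1*2**2)/(1 + 2**2 + 5*2))**2 = -1143 + (-19 + 2*(20 - 2 - 1*4)/(1 + 4 + 10))**2 = -1143 + (-19 + 2*(20 - 2 - 4)/15)**2 = -1143 + (-19 + 2*(1/15)*14)**2 = -1143 + (-19 + 28/15)**2 = -1143 + (-257/15)**2 = -1143 + 66049/225 = -191126/225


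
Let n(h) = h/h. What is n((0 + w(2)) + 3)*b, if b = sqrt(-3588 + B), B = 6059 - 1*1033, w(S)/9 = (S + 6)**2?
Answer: sqrt(1438) ≈ 37.921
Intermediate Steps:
w(S) = 9*(6 + S)**2 (w(S) = 9*(S + 6)**2 = 9*(6 + S)**2)
B = 5026 (B = 6059 - 1033 = 5026)
n(h) = 1
b = sqrt(1438) (b = sqrt(-3588 + 5026) = sqrt(1438) ≈ 37.921)
n((0 + w(2)) + 3)*b = 1*sqrt(1438) = sqrt(1438)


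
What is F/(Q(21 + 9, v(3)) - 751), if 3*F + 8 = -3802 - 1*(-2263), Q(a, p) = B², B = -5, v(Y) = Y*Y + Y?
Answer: 1547/2178 ≈ 0.71028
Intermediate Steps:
v(Y) = Y + Y² (v(Y) = Y² + Y = Y + Y²)
Q(a, p) = 25 (Q(a, p) = (-5)² = 25)
F = -1547/3 (F = -8/3 + (-3802 - 1*(-2263))/3 = -8/3 + (-3802 + 2263)/3 = -8/3 + (⅓)*(-1539) = -8/3 - 513 = -1547/3 ≈ -515.67)
F/(Q(21 + 9, v(3)) - 751) = -1547/(3*(25 - 751)) = -1547/3/(-726) = -1547/3*(-1/726) = 1547/2178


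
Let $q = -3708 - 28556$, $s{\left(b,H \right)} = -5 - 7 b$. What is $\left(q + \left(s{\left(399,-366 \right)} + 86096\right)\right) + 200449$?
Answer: $251483$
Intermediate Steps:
$q = -32264$
$\left(q + \left(s{\left(399,-366 \right)} + 86096\right)\right) + 200449 = \left(-32264 + \left(\left(-5 - 2793\right) + 86096\right)\right) + 200449 = \left(-32264 + \left(-2798 + 86096\right)\right) + 200449 = \left(-32264 + 83298\right) + 200449 = 51034 + 200449 = 251483$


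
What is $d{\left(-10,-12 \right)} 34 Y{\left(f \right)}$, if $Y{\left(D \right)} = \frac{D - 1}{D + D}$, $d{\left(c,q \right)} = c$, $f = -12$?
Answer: $- \frac{1105}{6} \approx -184.17$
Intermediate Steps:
$Y{\left(D \right)} = \frac{-1 + D}{2 D}$
$d{\left(-10,-12 \right)} 34 Y{\left(f \right)} = \left(-10\right) 34 \frac{-1 - 12}{2 \left(-12\right)} = - 340 \cdot \frac{1}{2} \left(- \frac{1}{12}\right) \left(-13\right) = \left(-340\right) \frac{13}{24} = - \frac{1105}{6}$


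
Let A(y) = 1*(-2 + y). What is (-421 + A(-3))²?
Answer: 181476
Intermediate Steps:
A(y) = -2 + y
(-421 + A(-3))² = (-421 + (-2 - 3))² = (-421 - 5)² = (-426)² = 181476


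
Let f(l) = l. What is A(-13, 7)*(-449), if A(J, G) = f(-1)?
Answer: 449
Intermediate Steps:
A(J, G) = -1
A(-13, 7)*(-449) = -1*(-449) = 449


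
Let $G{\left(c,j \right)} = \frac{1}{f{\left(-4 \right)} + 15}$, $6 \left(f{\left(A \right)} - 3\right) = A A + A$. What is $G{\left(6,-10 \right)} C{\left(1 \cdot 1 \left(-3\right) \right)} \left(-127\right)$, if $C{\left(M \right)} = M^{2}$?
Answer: $- \frac{1143}{20} \approx -57.15$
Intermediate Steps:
$f{\left(A \right)} = 3 + \frac{A}{6} + \frac{A^{2}}{6}$ ($f{\left(A \right)} = 3 + \frac{A A + A}{6} = 3 + \frac{A^{2} + A}{6} = 3 + \frac{A + A^{2}}{6} = 3 + \left(\frac{A}{6} + \frac{A^{2}}{6}\right) = 3 + \frac{A}{6} + \frac{A^{2}}{6}$)
$G{\left(c,j \right)} = \frac{1}{20}$ ($G{\left(c,j \right)} = \frac{1}{\left(3 + \frac{1}{6} \left(-4\right) + \frac{\left(-4\right)^{2}}{6}\right) + 15} = \frac{1}{\left(3 - \frac{2}{3} + \frac{1}{6} \cdot 16\right) + 15} = \frac{1}{\left(3 - \frac{2}{3} + \frac{8}{3}\right) + 15} = \frac{1}{5 + 15} = \frac{1}{20}$)
$G{\left(6,-10 \right)} C{\left(1 \cdot 1 \left(-3\right) \right)} \left(-127\right) = \frac{\left(1 \cdot 1 \left(-3\right)\right)^{2}}{20} \left(-127\right) = \frac{\left(1 \left(-3\right)\right)^{2}}{20} \left(-127\right) = \frac{\left(-3\right)^{2}}{20} \left(-127\right) = \frac{1}{20} \cdot 9 \left(-127\right) = \frac{9}{20} \left(-127\right) = - \frac{1143}{20}$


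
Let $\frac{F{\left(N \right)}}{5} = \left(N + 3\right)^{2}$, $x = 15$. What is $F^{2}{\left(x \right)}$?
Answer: $2624400$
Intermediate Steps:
$F{\left(N \right)} = 5 \left(3 + N\right)^{2}$ ($F{\left(N \right)} = 5 \left(N + 3\right)^{2} = 5 \left(3 + N\right)^{2}$)
$F^{2}{\left(x \right)} = \left(5 \left(3 + 15\right)^{2}\right)^{2} = \left(5 \cdot 18^{2}\right)^{2} = \left(5 \cdot 324\right)^{2} = 1620^{2} = 2624400$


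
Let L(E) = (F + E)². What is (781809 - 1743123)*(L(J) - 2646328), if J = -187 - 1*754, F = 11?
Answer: 1712511676392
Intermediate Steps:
J = -941 (J = -187 - 754 = -941)
L(E) = (11 + E)²
(781809 - 1743123)*(L(J) - 2646328) = (781809 - 1743123)*((11 - 941)² - 2646328) = -961314*((-930)² - 2646328) = -961314*(864900 - 2646328) = -961314*(-1781428) = 1712511676392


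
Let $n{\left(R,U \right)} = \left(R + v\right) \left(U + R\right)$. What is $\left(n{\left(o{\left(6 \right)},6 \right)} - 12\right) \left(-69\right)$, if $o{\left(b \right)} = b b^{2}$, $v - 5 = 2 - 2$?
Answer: $-3384450$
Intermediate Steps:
$v = 5$ ($v = 5 + \left(2 - 2\right) = 5 + 0 = 5$)
$o{\left(b \right)} = b^{3}$
$n{\left(R,U \right)} = \left(5 + R\right) \left(R + U\right)$ ($n{\left(R,U \right)} = \left(R + 5\right) \left(U + R\right) = \left(5 + R\right) \left(R + U\right)$)
$\left(n{\left(o{\left(6 \right)},6 \right)} - 12\right) \left(-69\right) = \left(\left(\left(6^{3}\right)^{2} + 5 \cdot 6^{3} + 5 \cdot 6 + 6^{3} \cdot 6\right) - 12\right) \left(-69\right) = \left(\left(216^{2} + 5 \cdot 216 + 30 + 216 \cdot 6\right) - 12\right) \left(-69\right) = \left(\left(46656 + 1080 + 30 + 1296\right) - 12\right) \left(-69\right) = \left(49062 - 12\right) \left(-69\right) = 49050 \left(-69\right) = -3384450$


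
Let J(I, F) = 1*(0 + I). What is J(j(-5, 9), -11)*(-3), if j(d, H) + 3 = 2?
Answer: 3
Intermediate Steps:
j(d, H) = -1 (j(d, H) = -3 + 2 = -1)
J(I, F) = I (J(I, F) = 1*I = I)
J(j(-5, 9), -11)*(-3) = -1*(-3) = 3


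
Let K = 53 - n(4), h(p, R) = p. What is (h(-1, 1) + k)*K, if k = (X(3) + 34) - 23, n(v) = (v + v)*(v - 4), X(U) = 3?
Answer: 689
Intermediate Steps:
n(v) = 2*v*(-4 + v) (n(v) = (2*v)*(-4 + v) = 2*v*(-4 + v))
k = 14 (k = (3 + 34) - 23 = 37 - 23 = 14)
K = 53 (K = 53 - 2*4*(-4 + 4) = 53 - 2*4*0 = 53 - 1*0 = 53 + 0 = 53)
(h(-1, 1) + k)*K = (-1 + 14)*53 = 13*53 = 689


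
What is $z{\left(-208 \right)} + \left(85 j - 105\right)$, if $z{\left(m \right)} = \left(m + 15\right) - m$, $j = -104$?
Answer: $-8930$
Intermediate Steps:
$z{\left(m \right)} = 15$ ($z{\left(m \right)} = \left(15 + m\right) - m = 15$)
$z{\left(-208 \right)} + \left(85 j - 105\right) = 15 + \left(85 \left(-104\right) - 105\right) = 15 - 8945 = -8930$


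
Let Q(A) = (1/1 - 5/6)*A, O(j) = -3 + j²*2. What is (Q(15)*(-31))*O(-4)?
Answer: -4495/2 ≈ -2247.5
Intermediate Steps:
O(j) = -3 + 2*j²
Q(A) = A/6 (Q(A) = (1*1 - 5*⅙)*A = (1 - ⅚)*A = A/6)
(Q(15)*(-31))*O(-4) = (((⅙)*15)*(-31))*(-3 + 2*(-4)²) = ((5/2)*(-31))*(-3 + 2*16) = -155*(-3 + 32)/2 = -155/2*29 = -4495/2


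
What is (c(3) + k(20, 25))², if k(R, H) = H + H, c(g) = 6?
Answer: 3136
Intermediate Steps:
k(R, H) = 2*H
(c(3) + k(20, 25))² = (6 + 2*25)² = (6 + 50)² = 56² = 3136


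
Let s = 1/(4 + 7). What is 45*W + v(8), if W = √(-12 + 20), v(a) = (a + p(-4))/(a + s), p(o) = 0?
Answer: 88/89 + 90*√2 ≈ 128.27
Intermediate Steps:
s = 1/11 ≈ 0.090909
v(a) = a/(1/11 + a) (v(a) = (a + 0)/(a + 1/11) = a/(1/11 + a))
W = 2*√2 (W = √8 = 2*√2 ≈ 2.8284)
45*W + v(8) = 45*(2*√2) + 11*8/(1 + 11*8) = 90*√2 + 11*8/(1 + 88) = 90*√2 + 11*8/89 = 90*√2 + 11*8*(1/89) = 90*√2 + 88/89 = 88/89 + 90*√2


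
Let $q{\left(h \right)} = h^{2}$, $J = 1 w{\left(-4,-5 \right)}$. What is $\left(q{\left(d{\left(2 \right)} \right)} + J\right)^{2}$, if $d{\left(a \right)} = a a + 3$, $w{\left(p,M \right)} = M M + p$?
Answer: $4900$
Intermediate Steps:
$w{\left(p,M \right)} = p + M^{2}$ ($w{\left(p,M \right)} = M^{2} + p = p + M^{2}$)
$J = 21$ ($J = 1 \left(-4 + \left(-5\right)^{2}\right) = 1 \left(-4 + 25\right) = 1 \cdot 21 = 21$)
$d{\left(a \right)} = 3 + a^{2}$ ($d{\left(a \right)} = a^{2} + 3 = 3 + a^{2}$)
$\left(q{\left(d{\left(2 \right)} \right)} + J\right)^{2} = \left(\left(3 + 2^{2}\right)^{2} + 21\right)^{2} = \left(\left(3 + 4\right)^{2} + 21\right)^{2} = \left(7^{2} + 21\right)^{2} = \left(49 + 21\right)^{2} = 70^{2} = 4900$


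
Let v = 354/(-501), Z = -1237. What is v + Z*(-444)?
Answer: 91720958/167 ≈ 5.4923e+5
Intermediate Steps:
v = -118/167 (v = 354*(-1/501) = -118/167 ≈ -0.70659)
v + Z*(-444) = -118/167 - 1237*(-444) = -118/167 + 549228 = 91720958/167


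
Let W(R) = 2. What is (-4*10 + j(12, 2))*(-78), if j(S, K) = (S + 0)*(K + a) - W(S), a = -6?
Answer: 7020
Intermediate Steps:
j(S, K) = -2 + S*(-6 + K) (j(S, K) = (S + 0)*(K - 6) - 1*2 = S*(-6 + K) - 2 = -2 + S*(-6 + K))
(-4*10 + j(12, 2))*(-78) = (-4*10 + (-2 - 6*12 + 2*12))*(-78) = (-40 + (-2 - 72 + 24))*(-78) = (-40 - 50)*(-78) = -90*(-78) = 7020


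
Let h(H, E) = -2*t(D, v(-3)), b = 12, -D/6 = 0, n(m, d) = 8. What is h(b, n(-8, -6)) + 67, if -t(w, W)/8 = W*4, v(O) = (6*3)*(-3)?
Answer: -3389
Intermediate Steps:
D = 0 (D = -6*0 = 0)
v(O) = -54 (v(O) = 18*(-3) = -54)
t(w, W) = -32*W (t(w, W) = -8*W*4 = -32*W)
h(H, E) = -3456 (h(H, E) = -(-64)*(-54) = -2*1728 = -3456)
h(b, n(-8, -6)) + 67 = -3456 + 67 = -3389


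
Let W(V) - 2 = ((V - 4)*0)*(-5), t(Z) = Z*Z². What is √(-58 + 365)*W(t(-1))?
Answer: 2*√307 ≈ 35.043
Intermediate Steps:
t(Z) = Z³
W(V) = 2 (W(V) = 2 + ((V - 4)*0)*(-5) = 2 + ((-4 + V)*0)*(-5) = 2 + 0*(-5) = 2 + 0 = 2)
√(-58 + 365)*W(t(-1)) = √(-58 + 365)*2 = √307*2 = 2*√307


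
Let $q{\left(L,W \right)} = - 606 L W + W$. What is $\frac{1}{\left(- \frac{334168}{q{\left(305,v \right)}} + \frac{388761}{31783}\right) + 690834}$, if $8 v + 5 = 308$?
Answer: $\frac{1779949292421}{1229671346302242773} \approx 1.4475 \cdot 10^{-6}$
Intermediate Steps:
$v = \frac{303}{8}$ ($v = - \frac{5}{8} + \frac{1}{8} \cdot 308 = - \frac{5}{8} + \frac{77}{2} = \frac{303}{8} \approx 37.875$)
$q{\left(L,W \right)} = W - 606 L W$ ($q{\left(L,W \right)} = - 606 L W + W = W - 606 L W$)
$\frac{1}{\left(- \frac{334168}{q{\left(305,v \right)}} + \frac{388761}{31783}\right) + 690834} = \frac{1}{\left(- \frac{334168}{\frac{303}{8} \left(1 - 184830\right)} + \frac{388761}{31783}\right) + 690834} = \frac{1}{\left(- \frac{334168}{\frac{303}{8} \left(1 - 184830\right)} + 388761 \cdot \frac{1}{31783}\right) + 690834} = \frac{1}{\left(- \frac{334168}{\frac{303}{8} \left(-184829\right)} + \frac{388761}{31783}\right) + 690834} = \frac{1}{\left(- \frac{334168}{- \frac{56003187}{8}} + \frac{388761}{31783}\right) + 690834} = \frac{1}{\left(\left(-334168\right) \left(- \frac{8}{56003187}\right) + \frac{388761}{31783}\right) + 690834} = \frac{1}{\left(\frac{2673344}{56003187} + \frac{388761}{31783}\right) + 690834} = \frac{1}{\frac{21856821873659}{1779949292421} + 690834} = \frac{1}{\frac{1229671346302242773}{1779949292421}} = \frac{1779949292421}{1229671346302242773}$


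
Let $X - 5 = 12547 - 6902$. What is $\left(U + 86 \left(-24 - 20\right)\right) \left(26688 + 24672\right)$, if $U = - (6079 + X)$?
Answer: $-796747680$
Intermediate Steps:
$X = 5650$ ($X = 5 + \left(12547 - 6902\right) = 5 + 5645 = 5650$)
$U = -11729$ ($U = - (6079 + 5650) = \left(-1\right) 11729 = -11729$)
$\left(U + 86 \left(-24 - 20\right)\right) \left(26688 + 24672\right) = \left(-11729 + 86 \left(-24 - 20\right)\right) \left(26688 + 24672\right) = \left(-11729 + 86 \left(-44\right)\right) 51360 = \left(-11729 - 3784\right) 51360 = \left(-15513\right) 51360 = -796747680$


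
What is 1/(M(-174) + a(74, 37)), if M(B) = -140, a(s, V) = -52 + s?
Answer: -1/118 ≈ -0.0084746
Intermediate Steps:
1/(M(-174) + a(74, 37)) = 1/(-140 + (-52 + 74)) = 1/(-140 + 22) = 1/(-118) = -1/118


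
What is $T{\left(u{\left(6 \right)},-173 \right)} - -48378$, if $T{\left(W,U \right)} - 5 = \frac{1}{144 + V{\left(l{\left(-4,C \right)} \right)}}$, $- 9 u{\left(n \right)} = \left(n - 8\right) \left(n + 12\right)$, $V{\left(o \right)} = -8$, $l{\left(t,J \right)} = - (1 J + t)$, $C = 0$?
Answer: $\frac{6580089}{136} \approx 48383.0$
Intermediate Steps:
$l{\left(t,J \right)} = - J - t$ ($l{\left(t,J \right)} = - (J + t) = - J - t$)
$u{\left(n \right)} = - \frac{\left(-8 + n\right) \left(12 + n\right)}{9}$ ($u{\left(n \right)} = - \frac{\left(n - 8\right) \left(n + 12\right)}{9} = - \frac{\left(-8 + n\right) \left(12 + n\right)}{9}$)
$T{\left(W,U \right)} = \frac{681}{136}$ ($T{\left(W,U \right)} = 5 + \frac{1}{144 - 8} = 5 + \frac{1}{136} = \frac{681}{136}$)
$T{\left(u{\left(6 \right)},-173 \right)} - -48378 = \frac{681}{136} - -48378 = \frac{681}{136} + 48378 = \frac{6580089}{136}$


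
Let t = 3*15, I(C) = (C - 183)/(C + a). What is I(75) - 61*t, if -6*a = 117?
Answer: -101637/37 ≈ -2746.9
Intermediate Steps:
a = -39/2 (a = -1/6*117 = -39/2 ≈ -19.500)
I(C) = (-183 + C)/(-39/2 + C) (I(C) = (C - 183)/(C - 39/2) = (-183 + C)/(-39/2 + C))
t = 45
I(75) - 61*t = 2*(-183 + 75)/(-39 + 2*75) - 61*45 = 2*(-108)/(-39 + 150) - 1*2745 = 2*(-108)/111 - 2745 = 2*(1/111)*(-108) - 2745 = -72/37 - 2745 = -101637/37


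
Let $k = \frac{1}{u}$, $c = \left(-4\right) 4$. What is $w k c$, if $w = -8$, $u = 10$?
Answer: $\frac{64}{5} \approx 12.8$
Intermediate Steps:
$c = -16$
$k = \frac{1}{10} \approx 0.1$
$w k c = \left(-8\right) \frac{1}{10} \left(-16\right) = \left(- \frac{4}{5}\right) \left(-16\right) = \frac{64}{5}$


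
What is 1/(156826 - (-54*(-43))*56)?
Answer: 1/26794 ≈ 3.7322e-5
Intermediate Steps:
1/(156826 - (-54*(-43))*56) = 1/(156826 - 2322*56) = 1/(156826 - 1*130032) = 1/(156826 - 130032) = 1/26794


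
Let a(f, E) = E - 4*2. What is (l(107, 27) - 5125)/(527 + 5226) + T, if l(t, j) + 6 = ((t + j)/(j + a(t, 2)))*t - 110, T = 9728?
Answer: 1175173141/120813 ≈ 9727.2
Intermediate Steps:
a(f, E) = -8 + E (a(f, E) = E - 8 = -8 + E)
l(t, j) = -116 + t*(j + t)/(-6 + j) (l(t, j) = -6 + (((t + j)/(j + (-8 + 2)))*t - 110) = -6 + (((j + t)/(j - 6))*t - 110) = -6 + (((j + t)/(-6 + j))*t - 110) = -6 + (t*(j + t)/(-6 + j) - 110) = -6 + (-110 + t*(j + t)/(-6 + j)) = -116 + t*(j + t)/(-6 + j))
(l(107, 27) - 5125)/(527 + 5226) + T = ((696 + 107² - 116*27 + 27*107)/(-6 + 27) - 5125)/(527 + 5226) + 9728 = ((696 + 11449 - 3132 + 2889)/21 - 5125)/5753 + 9728 = ((1/21)*11902 - 5125)*(1/5753) + 9728 = (11902/21 - 5125)*(1/5753) + 9728 = -95723/21*1/5753 + 9728 = -95723/120813 + 9728 = 1175173141/120813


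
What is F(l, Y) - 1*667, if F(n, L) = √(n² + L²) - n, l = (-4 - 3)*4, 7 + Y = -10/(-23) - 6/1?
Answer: -639 + √498257/23 ≈ -608.31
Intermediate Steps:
Y = -289/23 (Y = -7 + (-10/(-23) - 6/1) = -7 + (-10*(-1/23) - 6*1) = -7 + (10/23 - 6) = -7 - 128/23 = -289/23 ≈ -12.565)
l = -28 (l = -7*4 = -28)
F(n, L) = √(L² + n²) - n
F(l, Y) - 1*667 = (√((-289/23)² + (-28)²) - 1*(-28)) - 1*667 = (√(83521/529 + 784) + 28) - 667 = (√(498257/529) + 28) - 667 = (√498257/23 + 28) - 667 = (28 + √498257/23) - 667 = -639 + √498257/23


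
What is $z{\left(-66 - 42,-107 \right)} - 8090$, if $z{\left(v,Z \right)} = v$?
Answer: $-8198$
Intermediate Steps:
$z{\left(-66 - 42,-107 \right)} - 8090 = \left(-66 - 42\right) - 8090 = -108 - 8090 = -8198$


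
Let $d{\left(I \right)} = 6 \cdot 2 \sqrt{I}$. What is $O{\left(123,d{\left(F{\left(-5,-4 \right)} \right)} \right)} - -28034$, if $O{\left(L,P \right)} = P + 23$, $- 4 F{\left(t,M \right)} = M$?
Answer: $28069$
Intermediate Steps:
$F{\left(t,M \right)} = - \frac{M}{4}$
$d{\left(I \right)} = 12 \sqrt{I}$
$O{\left(L,P \right)} = 23 + P$
$O{\left(123,d{\left(F{\left(-5,-4 \right)} \right)} \right)} - -28034 = \left(23 + 12 \sqrt{\left(- \frac{1}{4}\right) \left(-4\right)}\right) - -28034 = \left(23 + 12 \sqrt{1}\right) + 28034 = \left(23 + 12 \cdot 1\right) + 28034 = \left(23 + 12\right) + 28034 = 35 + 28034 = 28069$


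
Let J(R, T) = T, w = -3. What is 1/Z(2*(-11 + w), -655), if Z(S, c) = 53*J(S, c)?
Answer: -1/34715 ≈ -2.8806e-5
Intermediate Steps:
Z(S, c) = 53*c
1/Z(2*(-11 + w), -655) = 1/(53*(-655)) = 1/(-34715) = -1/34715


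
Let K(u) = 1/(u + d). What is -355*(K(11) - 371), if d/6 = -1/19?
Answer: 26729370/203 ≈ 1.3167e+5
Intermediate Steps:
d = -6/19 (d = 6*(-1/19) = -6/19 ≈ -0.31579)
K(u) = 1/(-6/19 + u) (K(u) = 1/(u - 6/19) = 1/(-6/19 + u))
-355*(K(11) - 371) = -355*(19/(-6 + 19*11) - 371) = -355*(19/(-6 + 209) - 371) = -355*(19/203 - 371) = -355*(-75294/203) = 26729370/203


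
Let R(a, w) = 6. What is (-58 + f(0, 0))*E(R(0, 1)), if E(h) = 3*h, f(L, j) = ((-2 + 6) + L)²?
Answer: -756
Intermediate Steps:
f(L, j) = (4 + L)²
(-58 + f(0, 0))*E(R(0, 1)) = (-58 + (4 + 0)²)*(3*6) = (-58 + 4²)*18 = (-58 + 16)*18 = -42*18 = -756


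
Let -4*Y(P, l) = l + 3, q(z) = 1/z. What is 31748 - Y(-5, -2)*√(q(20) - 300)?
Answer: 31748 + I*√29995/40 ≈ 31748.0 + 4.3298*I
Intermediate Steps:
Y(P, l) = -¾ - l/4 (Y(P, l) = -(l + 3)/4 = -(3 + l)/4 = -¾ - l/4)
31748 - Y(-5, -2)*√(q(20) - 300) = 31748 - (-¾ - ¼*(-2))*√(1/20 - 300) = 31748 - (-¾ + ½)*√(1/20 - 300) = 31748 - (-1)*√(-5999/20)/4 = 31748 - (-1)*I*√29995/10/4 = 31748 - (-1)*I*√29995/40 = 31748 + I*√29995/40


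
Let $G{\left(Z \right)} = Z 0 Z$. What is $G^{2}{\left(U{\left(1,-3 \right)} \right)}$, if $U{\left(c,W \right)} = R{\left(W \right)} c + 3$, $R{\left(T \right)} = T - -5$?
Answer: $0$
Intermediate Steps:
$R{\left(T \right)} = 5 + T$ ($R{\left(T \right)} = T + 5 = 5 + T$)
$U{\left(c,W \right)} = 3 + c \left(5 + W\right)$ ($U{\left(c,W \right)} = \left(5 + W\right) c + 3 = c \left(5 + W\right) + 3 = 3 + c \left(5 + W\right)$)
$G{\left(Z \right)} = 0$ ($G{\left(Z \right)} = 0 Z = 0$)
$G^{2}{\left(U{\left(1,-3 \right)} \right)} = 0^{2} = 0$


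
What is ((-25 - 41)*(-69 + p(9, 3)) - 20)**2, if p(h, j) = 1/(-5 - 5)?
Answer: 515426209/25 ≈ 2.0617e+7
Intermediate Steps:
p(h, j) = -1/10 (p(h, j) = 1/(-10) = -1/10)
((-25 - 41)*(-69 + p(9, 3)) - 20)**2 = ((-25 - 41)*(-69 - 1/10) - 20)**2 = (-66*(-691/10) - 20)**2 = (22803/5 - 20)**2 = (22703/5)**2 = 515426209/25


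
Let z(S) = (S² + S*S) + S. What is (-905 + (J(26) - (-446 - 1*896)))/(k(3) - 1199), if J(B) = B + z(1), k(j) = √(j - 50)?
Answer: -279367/718824 - 233*I*√47/718824 ≈ -0.38864 - 0.0022222*I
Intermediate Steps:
z(S) = S + 2*S² (z(S) = (S² + S²) + S = 2*S² + S = S + 2*S²)
k(j) = √(-50 + j)
J(B) = 3 + B (J(B) = B + 1*(1 + 2*1) = B + 1*(1 + 2) = B + 1*3 = B + 3 = 3 + B)
(-905 + (J(26) - (-446 - 1*896)))/(k(3) - 1199) = (-905 + ((3 + 26) - (-446 - 1*896)))/(√(-50 + 3) - 1199) = (-905 + (29 - (-446 - 896)))/(√(-47) - 1199) = (-905 + (29 - 1*(-1342)))/(I*√47 - 1199) = (-905 + (29 + 1342))/(-1199 + I*√47) = (-905 + 1371)/(-1199 + I*√47) = 466/(-1199 + I*√47)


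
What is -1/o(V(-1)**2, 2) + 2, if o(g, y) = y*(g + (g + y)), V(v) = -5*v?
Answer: 207/104 ≈ 1.9904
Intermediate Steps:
o(g, y) = y*(y + 2*g)
-1/o(V(-1)**2, 2) + 2 = -1/(2*(2 + 2*(-5*(-1))**2)) + 2 = -1/(2*(2 + 2*5**2)) + 2 = -1/(2*(2 + 2*25)) + 2 = -1/(2*(2 + 50)) + 2 = -1/(2*52) + 2 = -1/104 + 2 = 207/104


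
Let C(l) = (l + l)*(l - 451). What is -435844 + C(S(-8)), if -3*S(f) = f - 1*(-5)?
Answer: -436744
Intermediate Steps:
S(f) = -5/3 - f/3 (S(f) = -(f - 1*(-5))/3 = -(f + 5)/3 = -(5 + f)/3 = -5/3 - f/3)
C(l) = 2*l*(-451 + l) (C(l) = (2*l)*(-451 + l) = 2*l*(-451 + l))
-435844 + C(S(-8)) = -435844 + 2*(-5/3 - ⅓*(-8))*(-451 + (-5/3 - ⅓*(-8))) = -435844 + 2*(-5/3 + 8/3)*(-451 + (-5/3 + 8/3)) = -435844 + 2*1*(-451 + 1) = -435844 + 2*1*(-450) = -435844 - 900 = -436744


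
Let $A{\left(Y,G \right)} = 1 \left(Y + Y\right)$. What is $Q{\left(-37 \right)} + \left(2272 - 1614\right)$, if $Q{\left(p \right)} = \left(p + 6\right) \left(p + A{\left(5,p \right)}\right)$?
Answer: $1495$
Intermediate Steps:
$A{\left(Y,G \right)} = 2 Y$ ($A{\left(Y,G \right)} = 1 \cdot 2 Y = 2 Y$)
$Q{\left(p \right)} = \left(6 + p\right) \left(10 + p\right)$ ($Q{\left(p \right)} = \left(p + 6\right) \left(p + 2 \cdot 5\right) = \left(6 + p\right) \left(p + 10\right) = \left(6 + p\right) \left(10 + p\right)$)
$Q{\left(-37 \right)} + \left(2272 - 1614\right) = \left(60 + \left(-37\right)^{2} + 16 \left(-37\right)\right) + \left(2272 - 1614\right) = \left(60 + 1369 - 592\right) + \left(2272 - 1614\right) = 837 + 658 = 1495$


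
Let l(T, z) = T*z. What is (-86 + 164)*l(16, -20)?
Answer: -24960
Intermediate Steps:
(-86 + 164)*l(16, -20) = (-86 + 164)*(16*(-20)) = 78*(-320) = -24960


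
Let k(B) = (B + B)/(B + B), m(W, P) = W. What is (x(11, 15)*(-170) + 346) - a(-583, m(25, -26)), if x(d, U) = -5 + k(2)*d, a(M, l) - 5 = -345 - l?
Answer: -309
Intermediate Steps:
k(B) = 1 (k(B) = (2*B)/((2*B)) = (2*B)*(1/(2*B)) = 1)
a(M, l) = -340 - l (a(M, l) = 5 + (-345 - l) = -340 - l)
x(d, U) = -5 + d (x(d, U) = -5 + 1*d = -5 + d)
(x(11, 15)*(-170) + 346) - a(-583, m(25, -26)) = ((-5 + 11)*(-170) + 346) - (-340 - 1*25) = (6*(-170) + 346) - (-340 - 25) = (-1020 + 346) - 1*(-365) = -674 + 365 = -309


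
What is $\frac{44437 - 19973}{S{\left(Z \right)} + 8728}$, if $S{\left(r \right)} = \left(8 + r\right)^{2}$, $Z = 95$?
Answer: $\frac{24464}{19337} \approx 1.2651$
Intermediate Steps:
$\frac{44437 - 19973}{S{\left(Z \right)} + 8728} = \frac{44437 - 19973}{\left(8 + 95\right)^{2} + 8728} = \frac{24464}{103^{2} + 8728} = \frac{24464}{10609 + 8728} = \frac{24464}{19337}$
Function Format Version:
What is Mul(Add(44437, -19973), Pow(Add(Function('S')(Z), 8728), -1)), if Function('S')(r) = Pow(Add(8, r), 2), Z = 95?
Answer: Rational(24464, 19337) ≈ 1.2651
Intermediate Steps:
Mul(Add(44437, -19973), Pow(Add(Function('S')(Z), 8728), -1)) = Mul(Add(44437, -19973), Pow(Add(Pow(Add(8, 95), 2), 8728), -1)) = Mul(24464, Pow(Add(Pow(103, 2), 8728), -1)) = Mul(24464, Pow(Add(10609, 8728), -1)) = Mul(24464, Pow(19337, -1)) = Mul(24464, Rational(1, 19337)) = Rational(24464, 19337)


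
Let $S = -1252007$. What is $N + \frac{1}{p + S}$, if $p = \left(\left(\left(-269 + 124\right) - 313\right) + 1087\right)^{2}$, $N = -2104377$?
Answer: $- \frac{1802116913983}{856366} \approx -2.1044 \cdot 10^{6}$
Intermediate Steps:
$p = 395641$ ($p = \left(\left(-145 - 313\right) + 1087\right)^{2} = \left(-458 + 1087\right)^{2} = 629^{2} = 395641$)
$N + \frac{1}{p + S} = -2104377 + \frac{1}{395641 - 1252007} = -2104377 + \frac{1}{-856366} = -2104377 - \frac{1}{856366} = - \frac{1802116913983}{856366}$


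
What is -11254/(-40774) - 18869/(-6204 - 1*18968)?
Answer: 18149143/17695916 ≈ 1.0256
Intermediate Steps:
-11254/(-40774) - 18869/(-6204 - 1*18968) = -11254*(-1/40774) - 18869/(-6204 - 18968) = 5627/20387 - 18869/(-25172) = 5627/20387 - 18869*(-1/25172) = 5627/20387 + 18869/25172 = 18149143/17695916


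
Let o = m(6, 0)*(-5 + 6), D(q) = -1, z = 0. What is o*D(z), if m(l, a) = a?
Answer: 0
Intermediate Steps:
o = 0 (o = 0*(-5 + 6) = 0*1 = 0)
o*D(z) = 0*(-1) = 0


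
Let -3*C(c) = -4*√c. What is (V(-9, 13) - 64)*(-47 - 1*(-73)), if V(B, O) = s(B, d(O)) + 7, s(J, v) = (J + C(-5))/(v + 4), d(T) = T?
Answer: -25428/17 + 104*I*√5/51 ≈ -1495.8 + 4.5598*I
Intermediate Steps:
C(c) = 4*√c/3 (C(c) = -(-4)*√c/3 = 4*√c/3)
s(J, v) = (J + 4*I*√5/3)/(4 + v) (s(J, v) = (J + 4*√(-5)/3)/(v + 4) = (J + 4*(I*√5)/3)/(4 + v) = (J + 4*I*√5/3)/(4 + v))
V(B, O) = 7 + (B + 4*I*√5/3)/(4 + O) (V(B, O) = (B + 4*I*√5/3)/(4 + O) + 7 = 7 + (B + 4*I*√5/3)/(4 + O))
(V(-9, 13) - 64)*(-47 - 1*(-73)) = ((28 - 9 + 7*13 + 4*I*√5/3)/(4 + 13) - 64)*(-47 - 1*(-73)) = ((28 - 9 + 91 + 4*I*√5/3)/17 - 64)*(-47 + 73) = ((110 + 4*I*√5/3)/17 - 64)*26 = ((110/17 + 4*I*√5/51) - 64)*26 = (-978/17 + 4*I*√5/51)*26 = -25428/17 + 104*I*√5/51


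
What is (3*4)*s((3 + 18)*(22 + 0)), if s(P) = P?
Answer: 5544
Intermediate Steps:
(3*4)*s((3 + 18)*(22 + 0)) = (3*4)*((3 + 18)*(22 + 0)) = 12*(21*22) = 12*462 = 5544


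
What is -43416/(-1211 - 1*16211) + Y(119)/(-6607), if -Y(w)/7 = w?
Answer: 150681019/57553577 ≈ 2.6181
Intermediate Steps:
Y(w) = -7*w
-43416/(-1211 - 1*16211) + Y(119)/(-6607) = -43416/(-1211 - 1*16211) - 7*119/(-6607) = -43416/(-1211 - 16211) - 833*(-1/6607) = -43416/(-17422) + 833/6607 = -43416*(-1/17422) + 833/6607 = 21708/8711 + 833/6607 = 150681019/57553577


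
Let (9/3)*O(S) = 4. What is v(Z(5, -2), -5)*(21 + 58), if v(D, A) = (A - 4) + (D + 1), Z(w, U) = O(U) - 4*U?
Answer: 316/3 ≈ 105.33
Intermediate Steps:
O(S) = 4/3 (O(S) = (⅓)*4 = 4/3)
Z(w, U) = 4/3 - 4*U
v(D, A) = -3 + A + D (v(D, A) = (-4 + A) + (1 + D) = -3 + A + D)
v(Z(5, -2), -5)*(21 + 58) = (-3 - 5 + (4/3 - 4*(-2)))*(21 + 58) = (-3 - 5 + (4/3 + 8))*79 = (-3 - 5 + 28/3)*79 = (4/3)*79 = 316/3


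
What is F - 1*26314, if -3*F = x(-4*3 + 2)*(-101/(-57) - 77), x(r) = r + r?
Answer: -4585454/171 ≈ -26816.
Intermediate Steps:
x(r) = 2*r
F = -85760/171 (F = -2*(-4*3 + 2)*(-101/(-57) - 77)/3 = -2*(-12 + 2)*(-101*(-1/57) - 77)/3 = -2*(-10)*(101/57 - 77)/3 = -(-20)*(-4288)/(3*57) = -⅓*85760/57 = -85760/171 ≈ -501.52)
F - 1*26314 = -85760/171 - 1*26314 = -85760/171 - 26314 = -4585454/171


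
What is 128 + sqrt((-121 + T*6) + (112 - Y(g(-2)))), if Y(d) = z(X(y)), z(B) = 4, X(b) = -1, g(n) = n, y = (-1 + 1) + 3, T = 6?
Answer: 128 + sqrt(23) ≈ 132.80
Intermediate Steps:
y = 3 (y = 0 + 3 = 3)
Y(d) = 4
128 + sqrt((-121 + T*6) + (112 - Y(g(-2)))) = 128 + sqrt((-121 + 6*6) + (112 - 1*4)) = 128 + sqrt((-121 + 36) + (112 - 4)) = 128 + sqrt(-85 + 108) = 128 + sqrt(23)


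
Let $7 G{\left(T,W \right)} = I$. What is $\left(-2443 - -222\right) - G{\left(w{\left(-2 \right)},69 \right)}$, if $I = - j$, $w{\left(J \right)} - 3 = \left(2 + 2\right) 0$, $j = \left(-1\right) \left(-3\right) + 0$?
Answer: $- \frac{15544}{7} \approx -2220.6$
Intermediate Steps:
$j = 3$ ($j = 3 + 0 = 3$)
$w{\left(J \right)} = 3$ ($w{\left(J \right)} = 3 + \left(2 + 2\right) 0 = 3 + 4 \cdot 0 = 3 + 0 = 3$)
$I = -3$ ($I = \left(-1\right) 3 = -3$)
$G{\left(T,W \right)} = - \frac{3}{7}$ ($G{\left(T,W \right)} = \frac{1}{7} \left(-3\right) = - \frac{3}{7}$)
$\left(-2443 - -222\right) - G{\left(w{\left(-2 \right)},69 \right)} = \left(-2443 - -222\right) - - \frac{3}{7} = \left(-2443 + 222\right) + \frac{3}{7} = -2221 + \frac{3}{7} = - \frac{15544}{7}$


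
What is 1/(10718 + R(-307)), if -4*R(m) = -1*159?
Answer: 4/43031 ≈ 9.2956e-5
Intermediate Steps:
R(m) = 159/4 (R(m) = -(-1)*159/4 = -¼*(-159) = 159/4)
1/(10718 + R(-307)) = 1/(10718 + 159/4) = 1/(43031/4) = 4/43031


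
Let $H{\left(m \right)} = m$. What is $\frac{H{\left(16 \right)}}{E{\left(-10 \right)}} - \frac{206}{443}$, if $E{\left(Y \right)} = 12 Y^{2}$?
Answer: $- \frac{15007}{33225} \approx -0.45168$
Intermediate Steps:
$\frac{H{\left(16 \right)}}{E{\left(-10 \right)}} - \frac{206}{443} = \frac{16}{12 \left(-10\right)^{2}} - \frac{206}{443} = \frac{16}{12 \cdot 100} - \frac{206}{443} = \frac{16}{1200} - \frac{206}{443} = 16 \cdot \frac{1}{1200} - \frac{206}{443} = \frac{1}{75} - \frac{206}{443} = - \frac{15007}{33225}$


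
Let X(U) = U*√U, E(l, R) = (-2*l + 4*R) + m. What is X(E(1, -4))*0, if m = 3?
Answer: 0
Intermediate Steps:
E(l, R) = 3 - 2*l + 4*R (E(l, R) = (-2*l + 4*R) + 3 = 3 - 2*l + 4*R)
X(U) = U^(3/2)
X(E(1, -4))*0 = (3 - 2*1 + 4*(-4))^(3/2)*0 = (3 - 2 - 16)^(3/2)*0 = (-15)^(3/2)*0 = -15*I*√15*0 = 0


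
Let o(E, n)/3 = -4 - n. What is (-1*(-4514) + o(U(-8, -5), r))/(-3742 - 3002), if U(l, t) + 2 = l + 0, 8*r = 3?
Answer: -36007/53952 ≈ -0.66739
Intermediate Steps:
r = 3/8 (r = (1/8)*3 = 3/8 ≈ 0.37500)
U(l, t) = -2 + l (U(l, t) = -2 + (l + 0) = -2 + l)
o(E, n) = -12 - 3*n (o(E, n) = 3*(-4 - n) = -12 - 3*n)
(-1*(-4514) + o(U(-8, -5), r))/(-3742 - 3002) = (-1*(-4514) + (-12 - 3*3/8))/(-3742 - 3002) = (4514 + (-12 - 9/8))/(-6744) = (4514 - 105/8)*(-1/6744) = (36007/8)*(-1/6744) = -36007/53952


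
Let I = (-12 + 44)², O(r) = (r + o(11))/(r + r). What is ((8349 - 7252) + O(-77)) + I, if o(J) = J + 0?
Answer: 14850/7 ≈ 2121.4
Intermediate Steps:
o(J) = J
O(r) = (11 + r)/(2*r) (O(r) = (r + 11)/(r + r) = (11 + r)/((2*r)) = (11 + r)*(1/(2*r)) = (11 + r)/(2*r))
I = 1024 (I = 32² = 1024)
((8349 - 7252) + O(-77)) + I = ((8349 - 7252) + (½)*(11 - 77)/(-77)) + 1024 = (1097 + (½)*(-1/77)*(-66)) + 1024 = (1097 + 3/7) + 1024 = 7682/7 + 1024 = 14850/7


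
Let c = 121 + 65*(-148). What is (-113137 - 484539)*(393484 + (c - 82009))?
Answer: -180483807776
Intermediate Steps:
c = -9499 (c = 121 - 9620 = -9499)
(-113137 - 484539)*(393484 + (c - 82009)) = (-113137 - 484539)*(393484 + (-9499 - 82009)) = -597676*(393484 - 91508) = -597676*301976 = -180483807776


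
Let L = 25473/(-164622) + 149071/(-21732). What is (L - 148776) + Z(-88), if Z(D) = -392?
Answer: -88947225868745/596260884 ≈ -1.4918e+5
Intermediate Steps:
L = -4182324233/596260884 (L = 25473*(-1/164622) + 149071*(-1/21732) = -8491/54874 - 149071/21732 = -4182324233/596260884 ≈ -7.0143)
(L - 148776) + Z(-88) = (-4182324233/596260884 - 148776) - 392 = -88713491602217/596260884 - 392 = -88947225868745/596260884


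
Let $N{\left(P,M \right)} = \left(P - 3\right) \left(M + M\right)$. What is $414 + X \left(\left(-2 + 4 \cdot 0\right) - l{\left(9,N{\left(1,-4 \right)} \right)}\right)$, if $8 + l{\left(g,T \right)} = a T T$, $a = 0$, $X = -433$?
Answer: $-2184$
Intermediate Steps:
$N{\left(P,M \right)} = 2 M \left(-3 + P\right)$ ($N{\left(P,M \right)} = \left(-3 + P\right) 2 M = 2 M \left(-3 + P\right)$)
$l{\left(g,T \right)} = -8$ ($l{\left(g,T \right)} = -8 + 0 T T = -8 + 0 T = -8 + 0 = -8$)
$414 + X \left(\left(-2 + 4 \cdot 0\right) - l{\left(9,N{\left(1,-4 \right)} \right)}\right) = 414 - 433 \left(\left(-2 + 4 \cdot 0\right) - -8\right) = 414 - 433 \left(\left(-2 + 0\right) + 8\right) = 414 - 433 \left(-2 + 8\right) = 414 - 2598 = -2184$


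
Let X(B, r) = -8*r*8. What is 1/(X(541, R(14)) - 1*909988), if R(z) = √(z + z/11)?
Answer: -2502467/2277214768364 + 8*√462/569303692091 ≈ -1.0986e-6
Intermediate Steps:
R(z) = 2*√33*√z/11 (R(z) = √(z + z*(1/11)) = √(z + z/11) = √(12*z/11) = 2*√33*√z/11)
X(B, r) = -64*r
1/(X(541, R(14)) - 1*909988) = 1/(-128*√33*√14/11 - 1*909988) = 1/(-128*√462/11 - 909988) = 1/(-909988 - 128*√462/11)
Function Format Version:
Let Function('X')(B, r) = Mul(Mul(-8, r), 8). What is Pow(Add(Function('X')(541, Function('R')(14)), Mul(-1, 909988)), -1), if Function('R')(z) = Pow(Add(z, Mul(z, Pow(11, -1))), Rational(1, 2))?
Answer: Add(Rational(-2502467, 2277214768364), Mul(Rational(8, 569303692091), Pow(462, Rational(1, 2)))) ≈ -1.0986e-6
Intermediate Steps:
Function('R')(z) = Mul(Rational(2, 11), Pow(33, Rational(1, 2)), Pow(z, Rational(1, 2))) (Function('R')(z) = Pow(Add(z, Mul(z, Rational(1, 11))), Rational(1, 2)) = Pow(Add(z, Mul(Rational(1, 11), z)), Rational(1, 2)) = Pow(Mul(Rational(12, 11), z), Rational(1, 2)) = Mul(Rational(2, 11), Pow(33, Rational(1, 2)), Pow(z, Rational(1, 2))))
Function('X')(B, r) = Mul(-64, r)
Pow(Add(Function('X')(541, Function('R')(14)), Mul(-1, 909988)), -1) = Pow(Add(Mul(-64, Mul(Rational(2, 11), Pow(33, Rational(1, 2)), Pow(14, Rational(1, 2)))), Mul(-1, 909988)), -1) = Pow(Add(Mul(-64, Mul(Rational(2, 11), Pow(462, Rational(1, 2)))), -909988), -1) = Pow(Add(Mul(Rational(-128, 11), Pow(462, Rational(1, 2))), -909988), -1) = Pow(Add(-909988, Mul(Rational(-128, 11), Pow(462, Rational(1, 2)))), -1)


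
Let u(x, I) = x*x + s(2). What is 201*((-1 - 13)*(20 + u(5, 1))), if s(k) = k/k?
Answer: -129444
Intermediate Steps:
s(k) = 1
u(x, I) = 1 + x² (u(x, I) = x*x + 1 = x² + 1 = 1 + x²)
201*((-1 - 13)*(20 + u(5, 1))) = 201*((-1 - 13)*(20 + (1 + 5²))) = 201*(-14*(20 + (1 + 25))) = 201*(-14*(20 + 26)) = 201*(-14*46) = 201*(-644) = -129444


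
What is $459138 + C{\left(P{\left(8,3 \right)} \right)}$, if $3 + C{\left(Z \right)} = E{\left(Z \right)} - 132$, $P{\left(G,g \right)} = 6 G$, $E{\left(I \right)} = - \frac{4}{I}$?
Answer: $\frac{5508035}{12} \approx 4.59 \cdot 10^{5}$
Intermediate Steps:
$C{\left(Z \right)} = -135 - \frac{4}{Z}$ ($C{\left(Z \right)} = -3 - \left(132 + \frac{4}{Z}\right) = -135 - \frac{4}{Z}$)
$459138 + C{\left(P{\left(8,3 \right)} \right)} = 459138 - \left(135 + \frac{4}{6 \cdot 8}\right) = 459138 - \left(135 + \frac{4}{48}\right) = 459138 - \frac{1621}{12} = \frac{5508035}{12}$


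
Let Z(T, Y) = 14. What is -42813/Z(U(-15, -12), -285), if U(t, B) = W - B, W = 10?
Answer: -42813/14 ≈ -3058.1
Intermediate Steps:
U(t, B) = 10 - B
-42813/Z(U(-15, -12), -285) = -42813/14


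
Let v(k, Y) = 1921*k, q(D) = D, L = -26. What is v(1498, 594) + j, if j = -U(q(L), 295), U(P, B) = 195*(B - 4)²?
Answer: -13635137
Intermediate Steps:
U(P, B) = 195*(-4 + B)²
j = -16512795 (j = -195*(-4 + 295)² = -195*291² = -195*84681 = -1*16512795 = -16512795)
v(1498, 594) + j = 1921*1498 - 16512795 = 2877658 - 16512795 = -13635137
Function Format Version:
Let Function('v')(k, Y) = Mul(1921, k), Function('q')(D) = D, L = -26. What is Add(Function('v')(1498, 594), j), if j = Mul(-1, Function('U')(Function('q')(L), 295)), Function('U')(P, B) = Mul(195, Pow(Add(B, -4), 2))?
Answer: -13635137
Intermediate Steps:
Function('U')(P, B) = Mul(195, Pow(Add(-4, B), 2))
j = -16512795 (j = Mul(-1, Mul(195, Pow(Add(-4, 295), 2))) = Mul(-1, Mul(195, Pow(291, 2))) = Mul(-1, Mul(195, 84681)) = Mul(-1, 16512795) = -16512795)
Add(Function('v')(1498, 594), j) = Add(Mul(1921, 1498), -16512795) = Add(2877658, -16512795) = -13635137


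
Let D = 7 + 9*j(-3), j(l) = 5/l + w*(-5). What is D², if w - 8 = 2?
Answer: 209764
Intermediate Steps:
w = 10 (w = 8 + 2 = 10)
j(l) = -50 + 5/l (j(l) = 5/l + 10*(-5) = 5/l - 50 = -50 + 5/l)
D = -458 (D = 7 + 9*(-50 + 5/(-3)) = 7 + 9*(-50 + 5*(-⅓)) = 7 + 9*(-50 - 5/3) = 7 + 9*(-155/3) = 7 - 465 = -458)
D² = (-458)² = 209764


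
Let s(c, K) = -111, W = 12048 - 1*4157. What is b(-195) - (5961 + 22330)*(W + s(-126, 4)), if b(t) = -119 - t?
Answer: -220103904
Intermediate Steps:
W = 7891 (W = 12048 - 4157 = 7891)
b(-195) - (5961 + 22330)*(W + s(-126, 4)) = (-119 - 1*(-195)) - (5961 + 22330)*(7891 - 111) = (-119 + 195) - 28291*7780 = 76 - 1*220103980 = 76 - 220103980 = -220103904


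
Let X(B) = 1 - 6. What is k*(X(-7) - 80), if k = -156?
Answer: 13260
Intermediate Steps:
X(B) = -5
k*(X(-7) - 80) = -156*(-5 - 80) = -156*(-85) = 13260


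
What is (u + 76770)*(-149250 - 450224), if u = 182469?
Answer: -155407040286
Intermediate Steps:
(u + 76770)*(-149250 - 450224) = (182469 + 76770)*(-149250 - 450224) = 259239*(-599474) = -155407040286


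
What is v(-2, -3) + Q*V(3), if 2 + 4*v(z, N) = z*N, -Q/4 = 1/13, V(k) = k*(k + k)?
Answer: -59/13 ≈ -4.5385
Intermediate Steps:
V(k) = 2*k**2 (V(k) = k*(2*k) = 2*k**2)
Q = -4/13 ≈ -0.30769
v(z, N) = -1/2 + N*z/4 (v(z, N) = -1/2 + (z*N)/4 = -1/2 + (N*z)/4 = -1/2 + N*z/4)
v(-2, -3) + Q*V(3) = (-1/2 + (1/4)*(-3)*(-2)) - 8*3**2/13 = (-1/2 + 3/2) - 8*9/13 = 1 - 4/13*18 = 1 - 72/13 = -59/13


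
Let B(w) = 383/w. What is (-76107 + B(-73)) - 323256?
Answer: -29153882/73 ≈ -3.9937e+5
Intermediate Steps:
(-76107 + B(-73)) - 323256 = (-76107 + 383/(-73)) - 323256 = (-76107 + 383*(-1/73)) - 323256 = (-76107 - 383/73) - 323256 = -5556194/73 - 323256 = -29153882/73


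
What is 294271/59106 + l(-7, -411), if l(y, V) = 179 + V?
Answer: -13418321/59106 ≈ -227.02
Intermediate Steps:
294271/59106 + l(-7, -411) = 294271/59106 + (179 - 411) = 294271*(1/59106) - 232 = 294271/59106 - 232 = -13418321/59106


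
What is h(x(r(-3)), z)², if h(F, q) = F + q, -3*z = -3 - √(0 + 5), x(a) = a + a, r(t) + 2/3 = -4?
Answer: (25 - √5)²/9 ≈ 57.577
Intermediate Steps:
r(t) = -14/3 (r(t) = -⅔ - 4 = -14/3)
x(a) = 2*a
z = 1 + √5/3 (z = -(-3 - √(0 + 5))/3 = -(-3 - √5)/3 = 1 + √5/3 ≈ 1.7454)
h(x(r(-3)), z)² = (2*(-14/3) + (1 + √5/3))² = (-28/3 + (1 + √5/3))² = (-25/3 + √5/3)²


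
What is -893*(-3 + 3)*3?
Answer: 0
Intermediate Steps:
-893*(-3 + 3)*3 = -0*3 = -893*0 = 0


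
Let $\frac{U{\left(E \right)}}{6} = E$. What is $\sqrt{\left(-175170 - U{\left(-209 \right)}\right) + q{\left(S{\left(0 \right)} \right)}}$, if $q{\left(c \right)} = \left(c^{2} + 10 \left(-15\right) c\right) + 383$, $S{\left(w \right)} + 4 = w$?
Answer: $3 i \sqrt{19213} \approx 415.83 i$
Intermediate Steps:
$S{\left(w \right)} = -4 + w$
$U{\left(E \right)} = 6 E$
$q{\left(c \right)} = 383 + c^{2} - 150 c$ ($q{\left(c \right)} = \left(c^{2} - 150 c\right) + 383 = 383 + c^{2} - 150 c$)
$\sqrt{\left(-175170 - U{\left(-209 \right)}\right) + q{\left(S{\left(0 \right)} \right)}} = \sqrt{\left(-175170 - 6 \left(-209\right)\right) + \left(383 + \left(-4 + 0\right)^{2} - 150 \left(-4 + 0\right)\right)} = \sqrt{\left(-175170 - -1254\right) + \left(383 + \left(-4\right)^{2} - -600\right)} = \sqrt{\left(-175170 + 1254\right) + \left(383 + 16 + 600\right)} = \sqrt{-173916 + 999} = \sqrt{-172917} = 3 i \sqrt{19213}$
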